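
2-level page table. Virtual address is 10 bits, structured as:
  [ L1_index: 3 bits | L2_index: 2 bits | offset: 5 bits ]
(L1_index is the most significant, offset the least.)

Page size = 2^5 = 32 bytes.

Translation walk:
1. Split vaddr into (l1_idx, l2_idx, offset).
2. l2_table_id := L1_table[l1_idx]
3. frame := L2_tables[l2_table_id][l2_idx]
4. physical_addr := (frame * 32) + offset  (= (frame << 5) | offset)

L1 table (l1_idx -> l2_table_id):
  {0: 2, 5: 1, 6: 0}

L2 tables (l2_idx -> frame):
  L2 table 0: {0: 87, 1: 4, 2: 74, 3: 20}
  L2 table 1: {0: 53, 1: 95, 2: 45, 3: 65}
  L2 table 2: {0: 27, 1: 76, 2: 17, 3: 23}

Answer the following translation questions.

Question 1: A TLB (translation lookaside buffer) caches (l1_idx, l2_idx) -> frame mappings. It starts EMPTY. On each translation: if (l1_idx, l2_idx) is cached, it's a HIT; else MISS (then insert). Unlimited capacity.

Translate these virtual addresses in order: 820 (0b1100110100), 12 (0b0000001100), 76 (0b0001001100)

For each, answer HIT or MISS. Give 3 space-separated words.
vaddr=820: (6,1) not in TLB -> MISS, insert
vaddr=12: (0,0) not in TLB -> MISS, insert
vaddr=76: (0,2) not in TLB -> MISS, insert

Answer: MISS MISS MISS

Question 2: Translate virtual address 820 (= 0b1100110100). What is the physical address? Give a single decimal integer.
vaddr = 820 = 0b1100110100
Split: l1_idx=6, l2_idx=1, offset=20
L1[6] = 0
L2[0][1] = 4
paddr = 4 * 32 + 20 = 148

Answer: 148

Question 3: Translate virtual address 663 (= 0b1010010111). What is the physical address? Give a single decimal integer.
Answer: 1719

Derivation:
vaddr = 663 = 0b1010010111
Split: l1_idx=5, l2_idx=0, offset=23
L1[5] = 1
L2[1][0] = 53
paddr = 53 * 32 + 23 = 1719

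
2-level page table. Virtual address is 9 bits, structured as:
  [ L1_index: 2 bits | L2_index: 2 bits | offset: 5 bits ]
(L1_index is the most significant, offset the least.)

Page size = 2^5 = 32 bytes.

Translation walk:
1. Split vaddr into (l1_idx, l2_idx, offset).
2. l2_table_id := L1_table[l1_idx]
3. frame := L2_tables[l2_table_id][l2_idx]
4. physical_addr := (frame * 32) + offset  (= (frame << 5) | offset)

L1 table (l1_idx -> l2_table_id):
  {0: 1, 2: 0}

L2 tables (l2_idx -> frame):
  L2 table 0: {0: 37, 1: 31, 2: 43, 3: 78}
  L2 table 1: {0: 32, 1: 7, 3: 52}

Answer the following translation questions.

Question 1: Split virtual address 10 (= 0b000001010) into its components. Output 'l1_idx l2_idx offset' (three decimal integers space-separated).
Answer: 0 0 10

Derivation:
vaddr = 10 = 0b000001010
  top 2 bits -> l1_idx = 0
  next 2 bits -> l2_idx = 0
  bottom 5 bits -> offset = 10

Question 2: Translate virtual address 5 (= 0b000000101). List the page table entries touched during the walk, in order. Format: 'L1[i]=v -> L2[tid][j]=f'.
vaddr = 5 = 0b000000101
Split: l1_idx=0, l2_idx=0, offset=5

Answer: L1[0]=1 -> L2[1][0]=32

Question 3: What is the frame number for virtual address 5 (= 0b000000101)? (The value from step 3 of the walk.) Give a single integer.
vaddr = 5: l1_idx=0, l2_idx=0
L1[0] = 1; L2[1][0] = 32

Answer: 32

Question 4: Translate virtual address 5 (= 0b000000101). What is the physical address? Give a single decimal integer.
vaddr = 5 = 0b000000101
Split: l1_idx=0, l2_idx=0, offset=5
L1[0] = 1
L2[1][0] = 32
paddr = 32 * 32 + 5 = 1029

Answer: 1029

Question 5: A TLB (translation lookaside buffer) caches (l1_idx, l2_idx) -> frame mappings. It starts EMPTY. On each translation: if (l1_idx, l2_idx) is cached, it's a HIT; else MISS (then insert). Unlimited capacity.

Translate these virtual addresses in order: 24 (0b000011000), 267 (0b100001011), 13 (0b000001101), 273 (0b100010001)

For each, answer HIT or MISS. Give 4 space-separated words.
Answer: MISS MISS HIT HIT

Derivation:
vaddr=24: (0,0) not in TLB -> MISS, insert
vaddr=267: (2,0) not in TLB -> MISS, insert
vaddr=13: (0,0) in TLB -> HIT
vaddr=273: (2,0) in TLB -> HIT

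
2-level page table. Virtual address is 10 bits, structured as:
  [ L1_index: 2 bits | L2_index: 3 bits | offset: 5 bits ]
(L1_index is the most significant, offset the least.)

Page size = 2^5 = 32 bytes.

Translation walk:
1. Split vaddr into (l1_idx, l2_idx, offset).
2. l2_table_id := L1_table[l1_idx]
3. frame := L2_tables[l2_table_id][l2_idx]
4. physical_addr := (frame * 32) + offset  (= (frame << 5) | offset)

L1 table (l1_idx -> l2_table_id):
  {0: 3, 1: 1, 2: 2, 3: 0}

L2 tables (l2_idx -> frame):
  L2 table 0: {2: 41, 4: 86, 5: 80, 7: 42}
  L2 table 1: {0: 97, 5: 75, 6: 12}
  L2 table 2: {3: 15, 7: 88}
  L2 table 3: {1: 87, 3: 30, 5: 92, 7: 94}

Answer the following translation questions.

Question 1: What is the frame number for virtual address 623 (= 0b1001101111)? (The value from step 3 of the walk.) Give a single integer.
vaddr = 623: l1_idx=2, l2_idx=3
L1[2] = 2; L2[2][3] = 15

Answer: 15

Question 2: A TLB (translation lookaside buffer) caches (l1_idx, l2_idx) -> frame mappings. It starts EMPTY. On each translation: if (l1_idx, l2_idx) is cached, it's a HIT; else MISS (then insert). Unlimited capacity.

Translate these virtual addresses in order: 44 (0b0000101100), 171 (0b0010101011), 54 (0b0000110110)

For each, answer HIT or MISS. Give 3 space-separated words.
vaddr=44: (0,1) not in TLB -> MISS, insert
vaddr=171: (0,5) not in TLB -> MISS, insert
vaddr=54: (0,1) in TLB -> HIT

Answer: MISS MISS HIT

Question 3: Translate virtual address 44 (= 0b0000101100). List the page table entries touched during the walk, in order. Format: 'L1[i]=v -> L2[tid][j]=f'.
Answer: L1[0]=3 -> L2[3][1]=87

Derivation:
vaddr = 44 = 0b0000101100
Split: l1_idx=0, l2_idx=1, offset=12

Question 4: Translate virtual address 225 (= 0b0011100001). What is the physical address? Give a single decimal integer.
vaddr = 225 = 0b0011100001
Split: l1_idx=0, l2_idx=7, offset=1
L1[0] = 3
L2[3][7] = 94
paddr = 94 * 32 + 1 = 3009

Answer: 3009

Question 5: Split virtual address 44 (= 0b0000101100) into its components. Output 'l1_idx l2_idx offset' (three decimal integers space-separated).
vaddr = 44 = 0b0000101100
  top 2 bits -> l1_idx = 0
  next 3 bits -> l2_idx = 1
  bottom 5 bits -> offset = 12

Answer: 0 1 12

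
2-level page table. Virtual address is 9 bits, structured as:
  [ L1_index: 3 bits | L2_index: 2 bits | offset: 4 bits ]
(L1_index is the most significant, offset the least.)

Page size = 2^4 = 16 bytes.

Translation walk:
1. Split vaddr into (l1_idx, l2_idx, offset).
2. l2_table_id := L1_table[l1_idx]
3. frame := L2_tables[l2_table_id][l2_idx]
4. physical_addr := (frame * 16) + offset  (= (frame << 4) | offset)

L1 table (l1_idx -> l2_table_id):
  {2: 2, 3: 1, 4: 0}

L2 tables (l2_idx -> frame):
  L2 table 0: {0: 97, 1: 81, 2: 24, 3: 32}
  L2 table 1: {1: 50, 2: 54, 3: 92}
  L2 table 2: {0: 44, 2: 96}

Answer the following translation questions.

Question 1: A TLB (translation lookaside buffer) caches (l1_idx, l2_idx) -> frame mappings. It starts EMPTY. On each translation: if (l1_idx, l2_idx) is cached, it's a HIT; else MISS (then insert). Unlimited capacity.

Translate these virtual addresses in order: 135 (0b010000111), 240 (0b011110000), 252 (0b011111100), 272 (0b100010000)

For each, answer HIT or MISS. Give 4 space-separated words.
vaddr=135: (2,0) not in TLB -> MISS, insert
vaddr=240: (3,3) not in TLB -> MISS, insert
vaddr=252: (3,3) in TLB -> HIT
vaddr=272: (4,1) not in TLB -> MISS, insert

Answer: MISS MISS HIT MISS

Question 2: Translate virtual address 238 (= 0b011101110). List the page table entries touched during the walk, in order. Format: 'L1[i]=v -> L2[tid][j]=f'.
vaddr = 238 = 0b011101110
Split: l1_idx=3, l2_idx=2, offset=14

Answer: L1[3]=1 -> L2[1][2]=54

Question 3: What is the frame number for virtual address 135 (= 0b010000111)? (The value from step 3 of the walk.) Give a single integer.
Answer: 44

Derivation:
vaddr = 135: l1_idx=2, l2_idx=0
L1[2] = 2; L2[2][0] = 44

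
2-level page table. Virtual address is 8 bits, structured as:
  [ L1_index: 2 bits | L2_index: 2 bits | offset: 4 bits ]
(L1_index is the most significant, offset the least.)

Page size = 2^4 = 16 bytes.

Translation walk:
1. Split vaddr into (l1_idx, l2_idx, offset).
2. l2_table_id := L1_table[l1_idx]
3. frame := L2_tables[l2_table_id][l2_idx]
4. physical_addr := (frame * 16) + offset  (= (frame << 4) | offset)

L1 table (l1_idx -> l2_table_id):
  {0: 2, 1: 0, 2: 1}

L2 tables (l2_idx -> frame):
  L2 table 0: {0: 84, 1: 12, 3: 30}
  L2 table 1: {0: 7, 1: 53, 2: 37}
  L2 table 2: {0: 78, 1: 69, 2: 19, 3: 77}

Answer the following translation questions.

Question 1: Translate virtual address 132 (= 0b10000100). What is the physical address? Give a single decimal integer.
vaddr = 132 = 0b10000100
Split: l1_idx=2, l2_idx=0, offset=4
L1[2] = 1
L2[1][0] = 7
paddr = 7 * 16 + 4 = 116

Answer: 116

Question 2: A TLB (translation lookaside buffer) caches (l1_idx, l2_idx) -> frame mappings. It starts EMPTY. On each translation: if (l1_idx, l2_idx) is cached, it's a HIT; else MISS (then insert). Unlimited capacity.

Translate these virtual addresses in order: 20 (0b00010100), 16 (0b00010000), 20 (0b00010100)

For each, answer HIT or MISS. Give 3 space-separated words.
Answer: MISS HIT HIT

Derivation:
vaddr=20: (0,1) not in TLB -> MISS, insert
vaddr=16: (0,1) in TLB -> HIT
vaddr=20: (0,1) in TLB -> HIT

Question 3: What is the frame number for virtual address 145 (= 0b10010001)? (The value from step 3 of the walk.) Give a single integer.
Answer: 53

Derivation:
vaddr = 145: l1_idx=2, l2_idx=1
L1[2] = 1; L2[1][1] = 53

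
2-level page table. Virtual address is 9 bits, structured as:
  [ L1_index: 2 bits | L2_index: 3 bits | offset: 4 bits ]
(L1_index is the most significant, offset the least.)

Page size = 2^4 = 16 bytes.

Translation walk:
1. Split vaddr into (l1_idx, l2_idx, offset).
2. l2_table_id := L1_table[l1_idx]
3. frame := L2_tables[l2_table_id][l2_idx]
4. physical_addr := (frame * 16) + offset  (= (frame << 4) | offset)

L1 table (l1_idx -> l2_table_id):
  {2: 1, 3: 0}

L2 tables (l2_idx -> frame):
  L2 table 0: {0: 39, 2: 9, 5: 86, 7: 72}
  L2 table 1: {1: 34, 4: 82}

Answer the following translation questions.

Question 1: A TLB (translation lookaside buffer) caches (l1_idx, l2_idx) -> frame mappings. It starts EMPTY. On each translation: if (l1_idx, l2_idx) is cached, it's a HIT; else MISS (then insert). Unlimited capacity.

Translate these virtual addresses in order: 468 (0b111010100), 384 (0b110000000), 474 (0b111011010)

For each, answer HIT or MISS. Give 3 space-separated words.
vaddr=468: (3,5) not in TLB -> MISS, insert
vaddr=384: (3,0) not in TLB -> MISS, insert
vaddr=474: (3,5) in TLB -> HIT

Answer: MISS MISS HIT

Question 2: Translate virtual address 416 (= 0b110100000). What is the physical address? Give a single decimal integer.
Answer: 144

Derivation:
vaddr = 416 = 0b110100000
Split: l1_idx=3, l2_idx=2, offset=0
L1[3] = 0
L2[0][2] = 9
paddr = 9 * 16 + 0 = 144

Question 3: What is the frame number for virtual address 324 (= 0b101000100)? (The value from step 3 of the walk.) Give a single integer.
Answer: 82

Derivation:
vaddr = 324: l1_idx=2, l2_idx=4
L1[2] = 1; L2[1][4] = 82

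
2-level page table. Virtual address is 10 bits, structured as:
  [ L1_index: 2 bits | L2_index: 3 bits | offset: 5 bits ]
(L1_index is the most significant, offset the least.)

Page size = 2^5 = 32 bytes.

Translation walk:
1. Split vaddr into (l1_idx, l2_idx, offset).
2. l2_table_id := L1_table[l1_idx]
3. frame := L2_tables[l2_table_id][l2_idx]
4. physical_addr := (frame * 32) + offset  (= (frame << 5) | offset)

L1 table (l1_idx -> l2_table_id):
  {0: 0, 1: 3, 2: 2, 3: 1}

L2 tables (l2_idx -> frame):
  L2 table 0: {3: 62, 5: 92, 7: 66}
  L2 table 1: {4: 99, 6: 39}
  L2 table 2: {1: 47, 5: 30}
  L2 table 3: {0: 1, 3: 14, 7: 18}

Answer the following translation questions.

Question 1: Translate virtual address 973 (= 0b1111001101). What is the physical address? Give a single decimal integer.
vaddr = 973 = 0b1111001101
Split: l1_idx=3, l2_idx=6, offset=13
L1[3] = 1
L2[1][6] = 39
paddr = 39 * 32 + 13 = 1261

Answer: 1261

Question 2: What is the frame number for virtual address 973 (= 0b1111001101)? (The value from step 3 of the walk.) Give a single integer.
vaddr = 973: l1_idx=3, l2_idx=6
L1[3] = 1; L2[1][6] = 39

Answer: 39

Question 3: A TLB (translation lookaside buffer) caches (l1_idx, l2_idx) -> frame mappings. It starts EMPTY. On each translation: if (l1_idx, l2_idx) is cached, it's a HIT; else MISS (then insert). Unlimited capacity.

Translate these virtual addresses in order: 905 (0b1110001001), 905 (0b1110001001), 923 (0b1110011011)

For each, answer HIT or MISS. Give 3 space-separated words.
vaddr=905: (3,4) not in TLB -> MISS, insert
vaddr=905: (3,4) in TLB -> HIT
vaddr=923: (3,4) in TLB -> HIT

Answer: MISS HIT HIT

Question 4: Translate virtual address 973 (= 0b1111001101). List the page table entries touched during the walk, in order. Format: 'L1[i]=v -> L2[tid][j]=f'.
Answer: L1[3]=1 -> L2[1][6]=39

Derivation:
vaddr = 973 = 0b1111001101
Split: l1_idx=3, l2_idx=6, offset=13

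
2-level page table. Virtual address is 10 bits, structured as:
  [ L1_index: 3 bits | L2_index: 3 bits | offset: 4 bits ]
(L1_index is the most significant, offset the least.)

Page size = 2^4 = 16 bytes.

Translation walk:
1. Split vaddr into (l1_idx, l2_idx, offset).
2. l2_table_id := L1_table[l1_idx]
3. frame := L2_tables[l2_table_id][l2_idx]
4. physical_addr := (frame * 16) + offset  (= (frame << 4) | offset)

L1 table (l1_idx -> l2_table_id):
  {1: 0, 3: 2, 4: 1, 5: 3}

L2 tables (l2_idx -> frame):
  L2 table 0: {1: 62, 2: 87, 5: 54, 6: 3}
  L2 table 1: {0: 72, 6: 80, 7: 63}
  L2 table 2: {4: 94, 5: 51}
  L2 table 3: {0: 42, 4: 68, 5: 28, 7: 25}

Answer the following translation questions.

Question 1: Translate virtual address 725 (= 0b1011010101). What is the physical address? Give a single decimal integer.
vaddr = 725 = 0b1011010101
Split: l1_idx=5, l2_idx=5, offset=5
L1[5] = 3
L2[3][5] = 28
paddr = 28 * 16 + 5 = 453

Answer: 453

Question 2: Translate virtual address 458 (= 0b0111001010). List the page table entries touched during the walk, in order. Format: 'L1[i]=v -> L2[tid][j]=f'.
vaddr = 458 = 0b0111001010
Split: l1_idx=3, l2_idx=4, offset=10

Answer: L1[3]=2 -> L2[2][4]=94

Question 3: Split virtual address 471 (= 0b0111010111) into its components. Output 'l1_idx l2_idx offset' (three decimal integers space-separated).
vaddr = 471 = 0b0111010111
  top 3 bits -> l1_idx = 3
  next 3 bits -> l2_idx = 5
  bottom 4 bits -> offset = 7

Answer: 3 5 7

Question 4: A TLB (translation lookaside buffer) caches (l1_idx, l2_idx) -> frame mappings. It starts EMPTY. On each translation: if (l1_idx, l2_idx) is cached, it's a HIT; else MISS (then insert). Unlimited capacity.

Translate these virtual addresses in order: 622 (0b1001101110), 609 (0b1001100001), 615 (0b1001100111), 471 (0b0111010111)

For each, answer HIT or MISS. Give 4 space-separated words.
Answer: MISS HIT HIT MISS

Derivation:
vaddr=622: (4,6) not in TLB -> MISS, insert
vaddr=609: (4,6) in TLB -> HIT
vaddr=615: (4,6) in TLB -> HIT
vaddr=471: (3,5) not in TLB -> MISS, insert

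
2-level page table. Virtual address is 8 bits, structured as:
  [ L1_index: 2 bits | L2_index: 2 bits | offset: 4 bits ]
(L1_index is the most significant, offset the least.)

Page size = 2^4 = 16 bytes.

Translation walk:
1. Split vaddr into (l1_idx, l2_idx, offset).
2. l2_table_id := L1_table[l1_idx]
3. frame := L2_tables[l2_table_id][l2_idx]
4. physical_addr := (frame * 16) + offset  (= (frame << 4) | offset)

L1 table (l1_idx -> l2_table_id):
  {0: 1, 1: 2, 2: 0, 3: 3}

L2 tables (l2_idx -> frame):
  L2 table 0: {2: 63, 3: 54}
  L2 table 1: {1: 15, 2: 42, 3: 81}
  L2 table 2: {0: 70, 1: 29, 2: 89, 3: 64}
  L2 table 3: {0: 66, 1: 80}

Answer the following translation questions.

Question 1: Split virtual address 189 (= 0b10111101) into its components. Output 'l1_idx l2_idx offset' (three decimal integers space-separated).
vaddr = 189 = 0b10111101
  top 2 bits -> l1_idx = 2
  next 2 bits -> l2_idx = 3
  bottom 4 bits -> offset = 13

Answer: 2 3 13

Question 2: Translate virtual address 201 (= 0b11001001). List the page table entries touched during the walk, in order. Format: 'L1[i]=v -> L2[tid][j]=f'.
vaddr = 201 = 0b11001001
Split: l1_idx=3, l2_idx=0, offset=9

Answer: L1[3]=3 -> L2[3][0]=66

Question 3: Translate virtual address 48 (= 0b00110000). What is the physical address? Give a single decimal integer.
Answer: 1296

Derivation:
vaddr = 48 = 0b00110000
Split: l1_idx=0, l2_idx=3, offset=0
L1[0] = 1
L2[1][3] = 81
paddr = 81 * 16 + 0 = 1296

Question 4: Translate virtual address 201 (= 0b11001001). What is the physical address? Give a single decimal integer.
Answer: 1065

Derivation:
vaddr = 201 = 0b11001001
Split: l1_idx=3, l2_idx=0, offset=9
L1[3] = 3
L2[3][0] = 66
paddr = 66 * 16 + 9 = 1065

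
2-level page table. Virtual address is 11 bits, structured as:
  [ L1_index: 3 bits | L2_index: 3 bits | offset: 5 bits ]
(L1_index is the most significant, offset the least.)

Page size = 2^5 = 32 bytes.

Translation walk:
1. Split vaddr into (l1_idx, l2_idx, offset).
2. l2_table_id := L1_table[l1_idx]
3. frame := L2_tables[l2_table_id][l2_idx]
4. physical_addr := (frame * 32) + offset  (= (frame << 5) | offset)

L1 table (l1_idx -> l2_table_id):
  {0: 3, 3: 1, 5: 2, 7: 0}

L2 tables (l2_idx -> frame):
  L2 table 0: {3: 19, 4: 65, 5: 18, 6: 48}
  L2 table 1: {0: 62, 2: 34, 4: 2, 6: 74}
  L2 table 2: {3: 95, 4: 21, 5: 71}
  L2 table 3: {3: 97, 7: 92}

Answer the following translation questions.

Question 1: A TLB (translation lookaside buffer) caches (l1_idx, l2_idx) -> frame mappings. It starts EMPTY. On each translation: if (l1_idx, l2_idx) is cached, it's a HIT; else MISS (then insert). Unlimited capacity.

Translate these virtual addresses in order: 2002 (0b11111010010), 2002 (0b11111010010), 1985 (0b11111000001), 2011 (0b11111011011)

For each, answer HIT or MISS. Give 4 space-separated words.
vaddr=2002: (7,6) not in TLB -> MISS, insert
vaddr=2002: (7,6) in TLB -> HIT
vaddr=1985: (7,6) in TLB -> HIT
vaddr=2011: (7,6) in TLB -> HIT

Answer: MISS HIT HIT HIT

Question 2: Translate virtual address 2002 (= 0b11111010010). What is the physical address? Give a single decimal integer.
Answer: 1554

Derivation:
vaddr = 2002 = 0b11111010010
Split: l1_idx=7, l2_idx=6, offset=18
L1[7] = 0
L2[0][6] = 48
paddr = 48 * 32 + 18 = 1554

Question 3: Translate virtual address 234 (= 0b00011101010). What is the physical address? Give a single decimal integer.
Answer: 2954

Derivation:
vaddr = 234 = 0b00011101010
Split: l1_idx=0, l2_idx=7, offset=10
L1[0] = 3
L2[3][7] = 92
paddr = 92 * 32 + 10 = 2954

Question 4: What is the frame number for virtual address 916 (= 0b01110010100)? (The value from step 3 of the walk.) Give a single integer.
vaddr = 916: l1_idx=3, l2_idx=4
L1[3] = 1; L2[1][4] = 2

Answer: 2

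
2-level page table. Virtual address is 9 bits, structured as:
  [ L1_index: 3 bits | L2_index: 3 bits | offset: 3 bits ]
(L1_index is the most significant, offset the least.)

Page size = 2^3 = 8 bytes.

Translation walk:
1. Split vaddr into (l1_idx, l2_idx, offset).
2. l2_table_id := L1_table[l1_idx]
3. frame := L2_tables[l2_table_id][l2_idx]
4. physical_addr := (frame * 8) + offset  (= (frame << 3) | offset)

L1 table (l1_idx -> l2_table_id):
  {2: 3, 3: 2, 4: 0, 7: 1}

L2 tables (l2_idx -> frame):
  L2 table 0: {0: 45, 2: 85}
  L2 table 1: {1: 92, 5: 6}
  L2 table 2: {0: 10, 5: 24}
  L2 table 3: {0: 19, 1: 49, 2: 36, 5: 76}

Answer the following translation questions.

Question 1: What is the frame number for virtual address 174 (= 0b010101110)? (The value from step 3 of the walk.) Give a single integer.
Answer: 76

Derivation:
vaddr = 174: l1_idx=2, l2_idx=5
L1[2] = 3; L2[3][5] = 76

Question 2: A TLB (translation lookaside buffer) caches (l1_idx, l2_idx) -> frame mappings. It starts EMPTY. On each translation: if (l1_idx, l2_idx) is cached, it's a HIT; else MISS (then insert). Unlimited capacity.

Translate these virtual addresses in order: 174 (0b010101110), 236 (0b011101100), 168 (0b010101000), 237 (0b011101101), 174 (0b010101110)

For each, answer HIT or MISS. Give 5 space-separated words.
Answer: MISS MISS HIT HIT HIT

Derivation:
vaddr=174: (2,5) not in TLB -> MISS, insert
vaddr=236: (3,5) not in TLB -> MISS, insert
vaddr=168: (2,5) in TLB -> HIT
vaddr=237: (3,5) in TLB -> HIT
vaddr=174: (2,5) in TLB -> HIT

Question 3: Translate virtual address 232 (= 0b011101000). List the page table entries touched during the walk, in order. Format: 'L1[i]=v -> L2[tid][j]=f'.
Answer: L1[3]=2 -> L2[2][5]=24

Derivation:
vaddr = 232 = 0b011101000
Split: l1_idx=3, l2_idx=5, offset=0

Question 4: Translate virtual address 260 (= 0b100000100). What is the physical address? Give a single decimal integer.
Answer: 364

Derivation:
vaddr = 260 = 0b100000100
Split: l1_idx=4, l2_idx=0, offset=4
L1[4] = 0
L2[0][0] = 45
paddr = 45 * 8 + 4 = 364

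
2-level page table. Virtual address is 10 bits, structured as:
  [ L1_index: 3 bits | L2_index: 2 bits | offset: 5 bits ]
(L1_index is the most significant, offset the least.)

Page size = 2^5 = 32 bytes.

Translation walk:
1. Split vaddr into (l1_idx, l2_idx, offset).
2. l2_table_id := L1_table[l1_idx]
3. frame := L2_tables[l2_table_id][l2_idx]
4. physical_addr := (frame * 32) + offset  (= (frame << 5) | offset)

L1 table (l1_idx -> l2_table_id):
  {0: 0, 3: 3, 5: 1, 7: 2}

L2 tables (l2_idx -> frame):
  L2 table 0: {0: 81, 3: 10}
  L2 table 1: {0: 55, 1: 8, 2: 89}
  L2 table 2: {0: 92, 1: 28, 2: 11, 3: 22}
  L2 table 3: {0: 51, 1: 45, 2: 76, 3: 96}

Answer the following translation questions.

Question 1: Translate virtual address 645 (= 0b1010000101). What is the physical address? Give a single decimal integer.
vaddr = 645 = 0b1010000101
Split: l1_idx=5, l2_idx=0, offset=5
L1[5] = 1
L2[1][0] = 55
paddr = 55 * 32 + 5 = 1765

Answer: 1765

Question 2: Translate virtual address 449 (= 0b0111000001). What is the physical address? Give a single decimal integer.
vaddr = 449 = 0b0111000001
Split: l1_idx=3, l2_idx=2, offset=1
L1[3] = 3
L2[3][2] = 76
paddr = 76 * 32 + 1 = 2433

Answer: 2433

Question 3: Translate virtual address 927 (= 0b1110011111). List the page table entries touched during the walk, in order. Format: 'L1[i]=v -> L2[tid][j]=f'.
Answer: L1[7]=2 -> L2[2][0]=92

Derivation:
vaddr = 927 = 0b1110011111
Split: l1_idx=7, l2_idx=0, offset=31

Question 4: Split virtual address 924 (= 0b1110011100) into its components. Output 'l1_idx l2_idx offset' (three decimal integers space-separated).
Answer: 7 0 28

Derivation:
vaddr = 924 = 0b1110011100
  top 3 bits -> l1_idx = 7
  next 2 bits -> l2_idx = 0
  bottom 5 bits -> offset = 28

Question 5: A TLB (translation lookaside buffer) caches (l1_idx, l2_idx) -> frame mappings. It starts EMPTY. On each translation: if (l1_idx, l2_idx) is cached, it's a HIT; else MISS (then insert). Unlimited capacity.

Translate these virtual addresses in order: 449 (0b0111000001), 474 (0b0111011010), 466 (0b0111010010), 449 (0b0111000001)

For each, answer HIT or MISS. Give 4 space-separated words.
Answer: MISS HIT HIT HIT

Derivation:
vaddr=449: (3,2) not in TLB -> MISS, insert
vaddr=474: (3,2) in TLB -> HIT
vaddr=466: (3,2) in TLB -> HIT
vaddr=449: (3,2) in TLB -> HIT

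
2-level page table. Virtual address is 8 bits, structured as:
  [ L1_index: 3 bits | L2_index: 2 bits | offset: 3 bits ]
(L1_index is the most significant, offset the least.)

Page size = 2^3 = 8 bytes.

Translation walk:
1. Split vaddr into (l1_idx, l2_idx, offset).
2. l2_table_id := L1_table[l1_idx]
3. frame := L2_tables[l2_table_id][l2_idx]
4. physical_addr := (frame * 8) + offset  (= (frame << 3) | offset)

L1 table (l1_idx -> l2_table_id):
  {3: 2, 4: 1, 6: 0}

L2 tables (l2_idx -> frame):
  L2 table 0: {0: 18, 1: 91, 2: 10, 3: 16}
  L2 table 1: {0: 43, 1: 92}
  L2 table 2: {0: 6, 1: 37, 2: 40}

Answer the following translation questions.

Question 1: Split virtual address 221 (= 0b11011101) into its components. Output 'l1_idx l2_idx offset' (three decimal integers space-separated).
Answer: 6 3 5

Derivation:
vaddr = 221 = 0b11011101
  top 3 bits -> l1_idx = 6
  next 2 bits -> l2_idx = 3
  bottom 3 bits -> offset = 5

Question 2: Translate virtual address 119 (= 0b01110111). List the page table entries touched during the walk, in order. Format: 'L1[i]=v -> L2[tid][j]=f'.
Answer: L1[3]=2 -> L2[2][2]=40

Derivation:
vaddr = 119 = 0b01110111
Split: l1_idx=3, l2_idx=2, offset=7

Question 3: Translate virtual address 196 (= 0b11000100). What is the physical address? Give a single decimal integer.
Answer: 148

Derivation:
vaddr = 196 = 0b11000100
Split: l1_idx=6, l2_idx=0, offset=4
L1[6] = 0
L2[0][0] = 18
paddr = 18 * 8 + 4 = 148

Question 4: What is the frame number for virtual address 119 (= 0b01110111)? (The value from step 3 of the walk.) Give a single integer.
vaddr = 119: l1_idx=3, l2_idx=2
L1[3] = 2; L2[2][2] = 40

Answer: 40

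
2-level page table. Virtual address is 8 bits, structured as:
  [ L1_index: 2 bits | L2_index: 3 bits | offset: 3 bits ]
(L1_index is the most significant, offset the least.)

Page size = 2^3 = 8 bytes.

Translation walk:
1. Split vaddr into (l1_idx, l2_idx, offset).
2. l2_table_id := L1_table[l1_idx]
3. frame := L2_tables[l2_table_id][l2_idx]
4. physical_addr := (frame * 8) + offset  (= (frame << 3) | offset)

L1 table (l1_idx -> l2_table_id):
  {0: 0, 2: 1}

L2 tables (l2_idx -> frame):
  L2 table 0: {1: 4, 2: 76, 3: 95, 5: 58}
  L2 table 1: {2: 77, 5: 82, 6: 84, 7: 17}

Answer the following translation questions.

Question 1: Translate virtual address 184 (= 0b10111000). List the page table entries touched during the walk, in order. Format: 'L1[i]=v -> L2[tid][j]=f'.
vaddr = 184 = 0b10111000
Split: l1_idx=2, l2_idx=7, offset=0

Answer: L1[2]=1 -> L2[1][7]=17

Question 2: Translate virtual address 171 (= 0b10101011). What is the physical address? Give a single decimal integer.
Answer: 659

Derivation:
vaddr = 171 = 0b10101011
Split: l1_idx=2, l2_idx=5, offset=3
L1[2] = 1
L2[1][5] = 82
paddr = 82 * 8 + 3 = 659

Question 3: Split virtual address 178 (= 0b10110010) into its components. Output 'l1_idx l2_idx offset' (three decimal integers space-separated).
Answer: 2 6 2

Derivation:
vaddr = 178 = 0b10110010
  top 2 bits -> l1_idx = 2
  next 3 bits -> l2_idx = 6
  bottom 3 bits -> offset = 2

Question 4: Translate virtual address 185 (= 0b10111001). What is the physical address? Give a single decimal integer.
Answer: 137

Derivation:
vaddr = 185 = 0b10111001
Split: l1_idx=2, l2_idx=7, offset=1
L1[2] = 1
L2[1][7] = 17
paddr = 17 * 8 + 1 = 137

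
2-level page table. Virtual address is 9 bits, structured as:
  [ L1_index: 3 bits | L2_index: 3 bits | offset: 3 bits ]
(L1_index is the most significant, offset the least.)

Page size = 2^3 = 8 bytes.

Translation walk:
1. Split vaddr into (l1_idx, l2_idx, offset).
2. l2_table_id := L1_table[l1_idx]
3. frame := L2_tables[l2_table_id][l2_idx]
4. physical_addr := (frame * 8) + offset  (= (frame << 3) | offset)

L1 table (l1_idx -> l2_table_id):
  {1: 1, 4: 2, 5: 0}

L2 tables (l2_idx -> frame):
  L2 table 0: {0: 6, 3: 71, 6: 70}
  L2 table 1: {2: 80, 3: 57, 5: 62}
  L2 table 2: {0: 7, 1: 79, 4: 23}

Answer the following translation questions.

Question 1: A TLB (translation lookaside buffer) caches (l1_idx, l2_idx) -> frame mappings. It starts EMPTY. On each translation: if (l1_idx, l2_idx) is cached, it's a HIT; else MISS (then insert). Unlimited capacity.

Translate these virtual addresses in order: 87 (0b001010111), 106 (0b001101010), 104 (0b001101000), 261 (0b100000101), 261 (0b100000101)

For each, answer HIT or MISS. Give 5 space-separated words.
vaddr=87: (1,2) not in TLB -> MISS, insert
vaddr=106: (1,5) not in TLB -> MISS, insert
vaddr=104: (1,5) in TLB -> HIT
vaddr=261: (4,0) not in TLB -> MISS, insert
vaddr=261: (4,0) in TLB -> HIT

Answer: MISS MISS HIT MISS HIT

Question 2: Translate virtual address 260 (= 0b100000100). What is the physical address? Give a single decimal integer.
Answer: 60

Derivation:
vaddr = 260 = 0b100000100
Split: l1_idx=4, l2_idx=0, offset=4
L1[4] = 2
L2[2][0] = 7
paddr = 7 * 8 + 4 = 60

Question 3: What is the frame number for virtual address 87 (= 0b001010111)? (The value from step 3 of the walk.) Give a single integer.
Answer: 80

Derivation:
vaddr = 87: l1_idx=1, l2_idx=2
L1[1] = 1; L2[1][2] = 80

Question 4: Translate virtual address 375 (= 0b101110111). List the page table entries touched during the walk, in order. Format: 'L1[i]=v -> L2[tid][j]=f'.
Answer: L1[5]=0 -> L2[0][6]=70

Derivation:
vaddr = 375 = 0b101110111
Split: l1_idx=5, l2_idx=6, offset=7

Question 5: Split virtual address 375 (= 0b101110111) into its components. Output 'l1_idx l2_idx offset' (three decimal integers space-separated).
vaddr = 375 = 0b101110111
  top 3 bits -> l1_idx = 5
  next 3 bits -> l2_idx = 6
  bottom 3 bits -> offset = 7

Answer: 5 6 7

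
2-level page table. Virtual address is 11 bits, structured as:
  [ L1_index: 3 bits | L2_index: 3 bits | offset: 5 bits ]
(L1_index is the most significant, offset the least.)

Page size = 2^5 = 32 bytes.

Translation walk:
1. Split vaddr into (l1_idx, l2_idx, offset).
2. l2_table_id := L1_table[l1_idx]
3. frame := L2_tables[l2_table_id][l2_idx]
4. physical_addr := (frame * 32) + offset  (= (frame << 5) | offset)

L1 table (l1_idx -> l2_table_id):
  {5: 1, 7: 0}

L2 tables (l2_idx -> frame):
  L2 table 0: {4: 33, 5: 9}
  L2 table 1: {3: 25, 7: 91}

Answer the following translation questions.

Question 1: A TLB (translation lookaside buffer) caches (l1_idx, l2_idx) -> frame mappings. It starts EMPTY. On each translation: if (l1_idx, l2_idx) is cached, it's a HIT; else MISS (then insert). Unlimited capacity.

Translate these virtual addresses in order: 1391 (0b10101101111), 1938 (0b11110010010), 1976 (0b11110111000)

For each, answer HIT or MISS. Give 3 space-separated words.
Answer: MISS MISS MISS

Derivation:
vaddr=1391: (5,3) not in TLB -> MISS, insert
vaddr=1938: (7,4) not in TLB -> MISS, insert
vaddr=1976: (7,5) not in TLB -> MISS, insert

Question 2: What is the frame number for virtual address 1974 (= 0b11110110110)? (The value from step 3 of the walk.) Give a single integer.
Answer: 9

Derivation:
vaddr = 1974: l1_idx=7, l2_idx=5
L1[7] = 0; L2[0][5] = 9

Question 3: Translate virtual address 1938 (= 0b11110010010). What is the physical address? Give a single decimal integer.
Answer: 1074

Derivation:
vaddr = 1938 = 0b11110010010
Split: l1_idx=7, l2_idx=4, offset=18
L1[7] = 0
L2[0][4] = 33
paddr = 33 * 32 + 18 = 1074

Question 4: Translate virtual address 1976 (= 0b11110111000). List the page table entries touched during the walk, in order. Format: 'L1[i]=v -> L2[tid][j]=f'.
vaddr = 1976 = 0b11110111000
Split: l1_idx=7, l2_idx=5, offset=24

Answer: L1[7]=0 -> L2[0][5]=9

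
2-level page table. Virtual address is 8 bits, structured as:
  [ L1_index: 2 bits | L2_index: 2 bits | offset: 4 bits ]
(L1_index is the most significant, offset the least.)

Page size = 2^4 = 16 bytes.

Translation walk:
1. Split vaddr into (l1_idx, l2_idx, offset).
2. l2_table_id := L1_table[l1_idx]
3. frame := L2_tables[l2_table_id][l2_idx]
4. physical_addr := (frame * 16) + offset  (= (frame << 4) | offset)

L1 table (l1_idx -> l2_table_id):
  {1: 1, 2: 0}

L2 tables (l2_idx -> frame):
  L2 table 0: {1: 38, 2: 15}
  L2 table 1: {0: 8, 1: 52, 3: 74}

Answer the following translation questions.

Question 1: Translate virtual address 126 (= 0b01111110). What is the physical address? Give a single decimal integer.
Answer: 1198

Derivation:
vaddr = 126 = 0b01111110
Split: l1_idx=1, l2_idx=3, offset=14
L1[1] = 1
L2[1][3] = 74
paddr = 74 * 16 + 14 = 1198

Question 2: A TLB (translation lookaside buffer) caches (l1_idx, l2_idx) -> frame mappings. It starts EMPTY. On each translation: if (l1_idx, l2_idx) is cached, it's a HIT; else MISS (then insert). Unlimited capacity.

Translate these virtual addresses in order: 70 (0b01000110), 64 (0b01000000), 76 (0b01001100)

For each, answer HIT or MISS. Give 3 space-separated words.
vaddr=70: (1,0) not in TLB -> MISS, insert
vaddr=64: (1,0) in TLB -> HIT
vaddr=76: (1,0) in TLB -> HIT

Answer: MISS HIT HIT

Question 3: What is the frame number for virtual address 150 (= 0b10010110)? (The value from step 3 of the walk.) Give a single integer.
Answer: 38

Derivation:
vaddr = 150: l1_idx=2, l2_idx=1
L1[2] = 0; L2[0][1] = 38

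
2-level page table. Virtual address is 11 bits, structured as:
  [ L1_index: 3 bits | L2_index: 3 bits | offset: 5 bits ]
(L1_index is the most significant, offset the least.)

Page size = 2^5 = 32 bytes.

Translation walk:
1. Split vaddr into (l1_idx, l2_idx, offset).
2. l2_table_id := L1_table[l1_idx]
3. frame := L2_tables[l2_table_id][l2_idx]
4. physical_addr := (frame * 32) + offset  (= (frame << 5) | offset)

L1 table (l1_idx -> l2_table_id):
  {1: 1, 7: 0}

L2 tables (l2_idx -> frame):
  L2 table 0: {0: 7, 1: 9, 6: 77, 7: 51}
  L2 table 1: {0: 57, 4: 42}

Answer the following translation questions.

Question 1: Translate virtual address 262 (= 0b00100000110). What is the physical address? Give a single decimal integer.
Answer: 1830

Derivation:
vaddr = 262 = 0b00100000110
Split: l1_idx=1, l2_idx=0, offset=6
L1[1] = 1
L2[1][0] = 57
paddr = 57 * 32 + 6 = 1830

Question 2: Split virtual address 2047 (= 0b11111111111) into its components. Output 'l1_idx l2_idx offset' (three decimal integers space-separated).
Answer: 7 7 31

Derivation:
vaddr = 2047 = 0b11111111111
  top 3 bits -> l1_idx = 7
  next 3 bits -> l2_idx = 7
  bottom 5 bits -> offset = 31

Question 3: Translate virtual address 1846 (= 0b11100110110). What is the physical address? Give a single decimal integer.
Answer: 310

Derivation:
vaddr = 1846 = 0b11100110110
Split: l1_idx=7, l2_idx=1, offset=22
L1[7] = 0
L2[0][1] = 9
paddr = 9 * 32 + 22 = 310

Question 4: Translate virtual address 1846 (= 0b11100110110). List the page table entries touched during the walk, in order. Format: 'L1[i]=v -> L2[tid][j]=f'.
vaddr = 1846 = 0b11100110110
Split: l1_idx=7, l2_idx=1, offset=22

Answer: L1[7]=0 -> L2[0][1]=9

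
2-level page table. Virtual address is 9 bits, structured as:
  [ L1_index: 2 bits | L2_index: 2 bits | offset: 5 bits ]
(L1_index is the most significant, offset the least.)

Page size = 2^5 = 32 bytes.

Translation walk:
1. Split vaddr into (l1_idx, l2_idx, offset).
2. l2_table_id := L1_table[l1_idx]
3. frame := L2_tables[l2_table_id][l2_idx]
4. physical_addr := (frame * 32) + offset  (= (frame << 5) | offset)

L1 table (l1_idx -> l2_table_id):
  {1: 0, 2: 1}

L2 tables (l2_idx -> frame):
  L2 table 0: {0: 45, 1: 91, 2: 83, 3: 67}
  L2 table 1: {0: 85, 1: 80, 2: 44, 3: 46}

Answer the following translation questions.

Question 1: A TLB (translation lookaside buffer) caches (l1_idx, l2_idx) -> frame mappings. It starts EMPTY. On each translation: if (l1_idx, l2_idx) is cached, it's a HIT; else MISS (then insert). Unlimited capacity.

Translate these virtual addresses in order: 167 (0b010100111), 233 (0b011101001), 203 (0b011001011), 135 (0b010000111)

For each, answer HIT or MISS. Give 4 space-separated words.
Answer: MISS MISS MISS MISS

Derivation:
vaddr=167: (1,1) not in TLB -> MISS, insert
vaddr=233: (1,3) not in TLB -> MISS, insert
vaddr=203: (1,2) not in TLB -> MISS, insert
vaddr=135: (1,0) not in TLB -> MISS, insert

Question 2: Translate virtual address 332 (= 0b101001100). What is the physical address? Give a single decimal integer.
vaddr = 332 = 0b101001100
Split: l1_idx=2, l2_idx=2, offset=12
L1[2] = 1
L2[1][2] = 44
paddr = 44 * 32 + 12 = 1420

Answer: 1420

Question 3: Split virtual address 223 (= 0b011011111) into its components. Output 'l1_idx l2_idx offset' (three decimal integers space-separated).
vaddr = 223 = 0b011011111
  top 2 bits -> l1_idx = 1
  next 2 bits -> l2_idx = 2
  bottom 5 bits -> offset = 31

Answer: 1 2 31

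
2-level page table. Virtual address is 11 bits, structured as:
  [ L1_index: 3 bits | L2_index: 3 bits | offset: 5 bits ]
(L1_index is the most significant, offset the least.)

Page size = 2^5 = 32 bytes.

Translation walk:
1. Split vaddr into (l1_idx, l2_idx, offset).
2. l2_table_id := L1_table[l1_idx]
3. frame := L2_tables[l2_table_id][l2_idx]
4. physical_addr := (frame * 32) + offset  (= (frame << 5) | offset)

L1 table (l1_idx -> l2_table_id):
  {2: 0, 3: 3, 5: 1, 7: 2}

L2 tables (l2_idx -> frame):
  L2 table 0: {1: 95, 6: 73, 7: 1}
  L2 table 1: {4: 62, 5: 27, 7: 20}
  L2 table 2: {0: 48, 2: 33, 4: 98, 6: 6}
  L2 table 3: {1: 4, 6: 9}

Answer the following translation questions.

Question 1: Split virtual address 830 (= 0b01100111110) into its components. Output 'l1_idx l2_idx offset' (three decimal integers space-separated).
Answer: 3 1 30

Derivation:
vaddr = 830 = 0b01100111110
  top 3 bits -> l1_idx = 3
  next 3 bits -> l2_idx = 1
  bottom 5 bits -> offset = 30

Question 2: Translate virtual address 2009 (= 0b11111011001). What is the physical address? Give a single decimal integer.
Answer: 217

Derivation:
vaddr = 2009 = 0b11111011001
Split: l1_idx=7, l2_idx=6, offset=25
L1[7] = 2
L2[2][6] = 6
paddr = 6 * 32 + 25 = 217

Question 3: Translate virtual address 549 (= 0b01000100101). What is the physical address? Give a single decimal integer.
Answer: 3045

Derivation:
vaddr = 549 = 0b01000100101
Split: l1_idx=2, l2_idx=1, offset=5
L1[2] = 0
L2[0][1] = 95
paddr = 95 * 32 + 5 = 3045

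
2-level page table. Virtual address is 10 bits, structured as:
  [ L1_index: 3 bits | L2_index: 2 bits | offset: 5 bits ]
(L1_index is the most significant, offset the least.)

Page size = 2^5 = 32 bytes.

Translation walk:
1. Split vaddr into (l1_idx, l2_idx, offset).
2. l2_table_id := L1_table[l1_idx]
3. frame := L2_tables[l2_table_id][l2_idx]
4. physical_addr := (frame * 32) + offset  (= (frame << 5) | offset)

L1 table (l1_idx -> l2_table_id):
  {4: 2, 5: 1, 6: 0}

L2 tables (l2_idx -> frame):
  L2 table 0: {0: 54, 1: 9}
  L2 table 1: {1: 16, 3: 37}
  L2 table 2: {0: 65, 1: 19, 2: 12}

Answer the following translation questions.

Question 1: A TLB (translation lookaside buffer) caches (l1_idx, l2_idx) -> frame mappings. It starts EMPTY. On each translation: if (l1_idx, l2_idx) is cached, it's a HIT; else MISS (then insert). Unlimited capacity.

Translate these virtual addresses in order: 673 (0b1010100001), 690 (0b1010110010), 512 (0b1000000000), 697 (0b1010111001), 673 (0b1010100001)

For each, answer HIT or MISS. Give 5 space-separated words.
vaddr=673: (5,1) not in TLB -> MISS, insert
vaddr=690: (5,1) in TLB -> HIT
vaddr=512: (4,0) not in TLB -> MISS, insert
vaddr=697: (5,1) in TLB -> HIT
vaddr=673: (5,1) in TLB -> HIT

Answer: MISS HIT MISS HIT HIT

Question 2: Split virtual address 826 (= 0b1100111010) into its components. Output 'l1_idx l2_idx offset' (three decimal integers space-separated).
vaddr = 826 = 0b1100111010
  top 3 bits -> l1_idx = 6
  next 2 bits -> l2_idx = 1
  bottom 5 bits -> offset = 26

Answer: 6 1 26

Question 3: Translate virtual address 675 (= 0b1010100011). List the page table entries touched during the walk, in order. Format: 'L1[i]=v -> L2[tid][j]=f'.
Answer: L1[5]=1 -> L2[1][1]=16

Derivation:
vaddr = 675 = 0b1010100011
Split: l1_idx=5, l2_idx=1, offset=3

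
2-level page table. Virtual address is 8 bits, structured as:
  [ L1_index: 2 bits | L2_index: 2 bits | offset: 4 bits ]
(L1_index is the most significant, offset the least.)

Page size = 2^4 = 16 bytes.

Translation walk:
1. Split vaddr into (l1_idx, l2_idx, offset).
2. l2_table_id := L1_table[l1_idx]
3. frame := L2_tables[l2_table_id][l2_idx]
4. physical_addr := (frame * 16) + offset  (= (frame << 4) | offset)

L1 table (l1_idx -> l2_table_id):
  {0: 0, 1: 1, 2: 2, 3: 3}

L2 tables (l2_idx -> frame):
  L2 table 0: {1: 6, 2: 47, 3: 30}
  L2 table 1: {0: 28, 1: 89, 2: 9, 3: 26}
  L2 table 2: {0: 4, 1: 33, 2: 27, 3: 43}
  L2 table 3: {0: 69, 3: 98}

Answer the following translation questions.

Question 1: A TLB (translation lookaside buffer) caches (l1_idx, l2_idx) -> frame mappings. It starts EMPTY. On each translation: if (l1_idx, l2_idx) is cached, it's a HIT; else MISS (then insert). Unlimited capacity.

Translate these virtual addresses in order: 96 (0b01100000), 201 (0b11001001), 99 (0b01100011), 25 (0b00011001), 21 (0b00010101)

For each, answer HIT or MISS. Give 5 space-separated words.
vaddr=96: (1,2) not in TLB -> MISS, insert
vaddr=201: (3,0) not in TLB -> MISS, insert
vaddr=99: (1,2) in TLB -> HIT
vaddr=25: (0,1) not in TLB -> MISS, insert
vaddr=21: (0,1) in TLB -> HIT

Answer: MISS MISS HIT MISS HIT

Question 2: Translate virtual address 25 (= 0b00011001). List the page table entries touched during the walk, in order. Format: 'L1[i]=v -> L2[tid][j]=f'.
Answer: L1[0]=0 -> L2[0][1]=6

Derivation:
vaddr = 25 = 0b00011001
Split: l1_idx=0, l2_idx=1, offset=9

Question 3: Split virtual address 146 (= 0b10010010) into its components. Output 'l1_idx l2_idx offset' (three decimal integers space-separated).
vaddr = 146 = 0b10010010
  top 2 bits -> l1_idx = 2
  next 2 bits -> l2_idx = 1
  bottom 4 bits -> offset = 2

Answer: 2 1 2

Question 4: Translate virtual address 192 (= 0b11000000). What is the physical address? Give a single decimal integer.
Answer: 1104

Derivation:
vaddr = 192 = 0b11000000
Split: l1_idx=3, l2_idx=0, offset=0
L1[3] = 3
L2[3][0] = 69
paddr = 69 * 16 + 0 = 1104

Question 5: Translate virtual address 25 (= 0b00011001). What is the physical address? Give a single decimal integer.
vaddr = 25 = 0b00011001
Split: l1_idx=0, l2_idx=1, offset=9
L1[0] = 0
L2[0][1] = 6
paddr = 6 * 16 + 9 = 105

Answer: 105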